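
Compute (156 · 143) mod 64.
Reduce the factors first: 156 ≡ 28, 143 ≡ 15 (mod 64), so 156 · 143 ≡ 28 · 15 (mod 64). 28 · 15 = 420. Dividing by 64: 420 = 6·64 + 36. So (156 · 143) mod 64 = 36.

Final answer: 36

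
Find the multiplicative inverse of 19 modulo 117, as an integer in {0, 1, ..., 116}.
Apply the extended Euclidean algorithm to (117, 19), tracking rows (r, s, t) with s·117 + t·19 = r. Each division r_prev = q·r_cur + r_new produces the new row as (previous row) − q·(current row):
  row A: (117, 1, 0)   [1·117 + 0·19 = 117]
  row B: (19, 0, 1)   [0·117 + 1·19 = 19]
  117 = 6·19 + 3   → row C = row A − 6·row B = (3, 1, −6)   [check: 1·117 − 6·19 = 3]
  19 = 6·3 + 1   → row D = row B − 6·row C = (1, −6, 37)   [check: −6·117 + 37·19 = 1]
  3 = 3·1 + 0   → remainder 0, stop. gcd = 1 (last nonzero row D).
The gcd is 1, so 19 is invertible mod 117. The last nonzero row gives −6·117 + 37·19 = 1, so t = 37. So 19^(−1) ≡ 37 (mod 117). Verify: 19 · 37 = 703 ≡ 1 (mod 117). ✓

Final answer: 19^(−1) ≡ 37 (mod 117)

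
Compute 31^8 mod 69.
4

Use repeated squaring. Binary(8) = 1000. Walk through the bits of the exponent 8 left-to-right: at each bit after the leading one, square the running value, then multiply by 31 if the bit is 1 (always reducing mod 69):
  bit 1 = 1 (leading): start with 31.
  bit 2 = 0: square 31^2 = 961 ≡ 64 (mod 69).
  bit 3 = 0: square 64^2 = 4096 ≡ 25 (mod 69).
  bit 4 = 0: square 25^2 = 625 ≡ 4 (mod 69).
Final value: 31^8 ≡ 4 (mod 69).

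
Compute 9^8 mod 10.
Use repeated squaring. Binary(8) = 1000. Walk through the bits of the exponent 8 left-to-right: at each bit after the leading one, square the running value, then multiply by 9 if the bit is 1 (always reducing mod 10):
  bit 1 = 1 (leading): start with 9.
  bit 2 = 0: square 9^2 = 81 ≡ 1 (mod 10).
  bit 3 = 0: square 1^2 = 1 (mod 10).
  bit 4 = 0: square 1^2 = 1 (mod 10).
Final value: 9^8 ≡ 1 (mod 10).

Final answer: 1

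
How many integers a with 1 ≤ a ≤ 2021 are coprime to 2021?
1932

The number of a ∈ {1, ..., 2021} with gcd(a, 2021) = 1 is by definition Euler's totient φ(2021). φ is multiplicative, with φ(p^e) = p^e − p^(e−1). Factorise 2021 = 43 · 47. Then
  φ(2021) = (43 − 1) · (47 − 1) = 42 · 46 = 1932.
So there are 1932 such integers.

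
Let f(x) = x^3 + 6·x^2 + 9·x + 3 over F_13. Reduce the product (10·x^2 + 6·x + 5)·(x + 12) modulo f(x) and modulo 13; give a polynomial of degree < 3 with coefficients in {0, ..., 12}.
a · b ≡ x^2 + 4 (mod f(x))

Multiply as integer polynomials: a · b = 10·x^3 + 126·x^2 + 77·x + 60. Reducing coefficients mod 13: a · b ≡ 10·x^3 + 9·x^2 + 12·x + 8. Now divide by f(x) = x^3 + 6·x^2 + 9·x + 3 in F_13[x], eliminating the leading term at each step:
  leading term 10·x^3: subtract (10)·f(x) = 10·x^3 + 8·x^2 + 12·x + 4, leaving x^2 + 4 (coefficients mod 13)
The degree is now < 3, so this is the remainder. Hence a · b ≡ x^2 + 4 in F_13[x]/(f).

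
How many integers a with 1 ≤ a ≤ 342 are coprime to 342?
The number of a ∈ {1, ..., 342} with gcd(a, 342) = 1 is by definition Euler's totient φ(342). φ is multiplicative, with φ(p^e) = p^e − p^(e−1). Factorise 342 = 2 · 3^2 · 19. Then
  φ(342) = (2 − 1) · (3^2 − 3^1) · (19 − 1) = 1 · 6 · 18 = 108.
So there are 108 such integers.

Final answer: 108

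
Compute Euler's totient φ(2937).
φ is multiplicative, with φ(p^e) = p^e − p^(e−1). Factorise 2937 = 3 · 11 · 89. Then
  φ(2937) = (3 − 1) · (11 − 1) · (89 − 1) = 2 · 10 · 88 = 1760.

Final answer: φ(2937) = 1760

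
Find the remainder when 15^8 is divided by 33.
9

Use repeated squaring. Binary(8) = 1000. Walk through the bits of the exponent 8 left-to-right: at each bit after the leading one, square the running value, then multiply by 15 if the bit is 1 (always reducing mod 33):
  bit 1 = 1 (leading): start with 15.
  bit 2 = 0: square 15^2 = 225 ≡ 27 (mod 33).
  bit 3 = 0: square 27^2 = 729 ≡ 3 (mod 33).
  bit 4 = 0: square 3^2 = 9 (mod 33).
Final value: 15^8 ≡ 9 (mod 33).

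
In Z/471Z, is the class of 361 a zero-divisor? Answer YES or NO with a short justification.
gcd(361, 471) = 1, so 361 is a unit in Z/471Z (it has a multiplicative inverse). A unit cannot be a zero-divisor: if 361·b ≡ 0 then multiplying both sides by 361^(−1) gives b ≡ 0. So 361 is not a zero-divisor.

Final answer: NO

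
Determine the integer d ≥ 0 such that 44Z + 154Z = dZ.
(44, 154) = (22); d = 22

In the PID Z, (a, b) is generated by gcd(a, b). Compute gcd(154, 44) with the extended Euclidean algorithm, tracking rows (r, s, t) with s·154 + t·44 = r:
  row A: (154, 1, 0)   [1·154 + 0·44 = 154]
  row B: (44, 0, 1)   [0·154 + 1·44 = 44]
  154 = 3·44 + 22   → row C = row A − 3·row B = (22, 1, −3)   [check: 1·154 − 3·44 = 22]
  44 = 2·22 + 0   → remainder 0, stop. gcd = 22 (last nonzero row C).
So gcd(44, 154) = 22, with Bézout identity 1·154 − 3·44 = 22. Containment (⊇): the Bézout identity exhibits 22 as an element of (44, 154), giving (22) ⊆ (44, 154). Containment (⊆): since 22 | 44 and 22 | 154 (44 = 22·2, 154 = 22·7), every Z-linear combination of 44 and 154 is divisible by 22, so (44, 154) ⊆ (22). Therefore (44, 154) = (22), d = 22.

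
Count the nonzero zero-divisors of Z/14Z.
In Z/14Z each nonzero element is either a unit (gcd with 14 is 1) or a zero-divisor (gcd > 1). The number of units is φ(14): factorise 14 = 2 · 7, so φ(14) = (2 − 1) · (7 − 1) = 1 · 6 = 6. The nonzero elements number 14 − 1 = 13. Hence the nonzero zero-divisors number 13 − 6 = 7.

Final answer: Z/14Z has 7 nonzero zero-divisors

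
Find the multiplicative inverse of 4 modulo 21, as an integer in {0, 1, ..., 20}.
4^(−1) ≡ 16 (mod 21)

Apply the extended Euclidean algorithm to (21, 4), tracking rows (r, s, t) with s·21 + t·4 = r. Each division r_prev = q·r_cur + r_new produces the new row as (previous row) − q·(current row):
  row A: (21, 1, 0)   [1·21 + 0·4 = 21]
  row B: (4, 0, 1)   [0·21 + 1·4 = 4]
  21 = 5·4 + 1   → row C = row A − 5·row B = (1, 1, −5)   [check: 1·21 − 5·4 = 1]
  4 = 4·1 + 0   → remainder 0, stop. gcd = 1 (last nonzero row C).
The gcd is 1, so 4 is invertible mod 21. The last nonzero row gives 1·21 − 5·4 = 1, so t = −5. So 4^(−1) ≡ −5 ≡ 16 (mod 21). Verify: 4 · 16 = 64 ≡ 1 (mod 21). ✓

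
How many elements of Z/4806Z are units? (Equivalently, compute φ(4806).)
An element a ∈ Z/4806Z is a unit iff gcd(a, 4806) = 1, so the number of units is φ(4806). φ is multiplicative, with φ(p^e) = p^e − p^(e−1). Factorise 4806 = 2 · 3^3 · 89. Then
  φ(4806) = (2 − 1) · (3^3 − 3^2) · (89 − 1) = 1 · 18 · 88 = 1584.

Final answer: Z/4806Z has φ(4806) = 1584 units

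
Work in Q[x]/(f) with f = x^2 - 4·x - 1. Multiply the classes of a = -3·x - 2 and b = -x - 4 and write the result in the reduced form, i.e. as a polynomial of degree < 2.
a · b ≡ 26·x + 11 (mod f(x))

First multiply in Q[x] without reducing: a · b = 3·x^2 + 14·x + 8. Now divide by f(x) = x^2 - 4·x - 1, eliminating the leading term at each step:
  leading term 3·x^2: subtract (3)·f(x) = 3·x^2 - 12·x - 3, leaving 26·x + 11
The degree is now < 2, so this is the remainder. Hence a · b ≡ 26·x + 11 in Q[x]/(f).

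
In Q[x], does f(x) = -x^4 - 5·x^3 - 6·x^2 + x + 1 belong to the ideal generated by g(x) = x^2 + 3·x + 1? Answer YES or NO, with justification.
In Q[x] the ideal (g) consists of all multiples of g, so f ∈ (g) iff g | f, i.e. iff the remainder of f on division by g is 0. Divide f by g (g is monic, so eliminate the leading term of the running remainder at each step):
  leading term -x^4: subtract (-x^2)·g(x) = -x^4 - 3·x^3 - x^2, leaving -2·x^3 - 5·x^2 + x + 1
  leading term -2·x^3: subtract (-2·x)·g(x) = -2·x^3 - 6·x^2 - 2·x, leaving x^2 + 3·x + 1
  leading term x^2: subtract (1)·g(x) = x^2 + 3·x + 1, leaving 0
The remainder is 0, so f(x) = g(x) · h(x) with h(x) = -x^2 - 2·x + 1. Hence g | f, i.e. f ∈ (g).

Final answer: YES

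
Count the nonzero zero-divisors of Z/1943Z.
Z/1943Z has 94 nonzero zero-divisors

In Z/1943Z each nonzero element is either a unit (gcd with 1943 is 1) or a zero-divisor (gcd > 1). The number of units is φ(1943): factorise 1943 = 29 · 67, so φ(1943) = (29 − 1) · (67 − 1) = 28 · 66 = 1848. The nonzero elements number 1943 − 1 = 1942. Hence the nonzero zero-divisors number 1942 − 1848 = 94.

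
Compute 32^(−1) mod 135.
32^(−1) ≡ 38 (mod 135)

Apply the extended Euclidean algorithm to (135, 32), tracking rows (r, s, t) with s·135 + t·32 = r. Each division r_prev = q·r_cur + r_new produces the new row as (previous row) − q·(current row):
  row A: (135, 1, 0)   [1·135 + 0·32 = 135]
  row B: (32, 0, 1)   [0·135 + 1·32 = 32]
  135 = 4·32 + 7   → row C = row A − 4·row B = (7, 1, −4)   [check: 1·135 − 4·32 = 7]
  32 = 4·7 + 4   → row D = row B − 4·row C = (4, −4, 17)   [check: −4·135 + 17·32 = 4]
  7 = 1·4 + 3   → row E = row C − 1·row D = (3, 5, −21)   [check: 5·135 − 21·32 = 3]
  4 = 1·3 + 1   → row F = row D − 1·row E = (1, −9, 38)   [check: −9·135 + 38·32 = 1]
  3 = 3·1 + 0   → remainder 0, stop. gcd = 1 (last nonzero row F).
The gcd is 1, so 32 is invertible mod 135. The last nonzero row gives −9·135 + 38·32 = 1, so t = 38. So 32^(−1) ≡ 38 (mod 135). Verify: 32 · 38 = 1216 ≡ 1 (mod 135). ✓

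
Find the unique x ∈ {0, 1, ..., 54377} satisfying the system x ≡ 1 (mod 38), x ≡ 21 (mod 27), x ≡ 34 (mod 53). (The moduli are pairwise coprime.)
x ≡ 723 (mod 54378); the representative in [0, 54378) is 723

The moduli 38, 27, 53 are pairwise coprime, so by the CRT there is a unique solution mod 38·27·53 = 54378.
Solve by successive substitution. Start with x ≡ 1 (mod 38).
  Combine with x ≡ 21 (mod 27): write x = 1 + 38·t and require 1 + 38·t ≡ 21 (mod 27), i.e. 38·t ≡ 21 − 1 ≡ 20 (mod 27). Since 38^(−1) ≡ 5 (mod 27) (38 ≡ 11 (mod 27)), t ≡ 5·20 ≡ 19 (mod 27). So x ≡ 1 + 38·19 = 723 (mod 1026).
  Combine with x ≡ 34 (mod 53): write x = 723 + 1026·t and require 723 + 1026·t ≡ 34 (mod 53), i.e. 1026·t ≡ 34 − 723 ≡ 0 (mod 53). Since 1026^(−1) ≡ 14 (mod 53) (1026 ≡ 19 (mod 53)), t ≡ 14·0 ≡ 0 (mod 53). So x ≡ 723 + 1026·0 = 723 (mod 54378).
Unique solution in [0, 54378): x = 723.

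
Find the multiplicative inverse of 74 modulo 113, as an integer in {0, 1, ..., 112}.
74^(−1) ≡ 84 (mod 113)

Apply the extended Euclidean algorithm to (113, 74), tracking rows (r, s, t) with s·113 + t·74 = r. Each division r_prev = q·r_cur + r_new produces the new row as (previous row) − q·(current row):
  row A: (113, 1, 0)   [1·113 + 0·74 = 113]
  row B: (74, 0, 1)   [0·113 + 1·74 = 74]
  113 = 1·74 + 39   → row C = row A − 1·row B = (39, 1, −1)   [check: 1·113 − 1·74 = 39]
  74 = 1·39 + 35   → row D = row B − 1·row C = (35, −1, 2)   [check: −1·113 + 2·74 = 35]
  39 = 1·35 + 4   → row E = row C − 1·row D = (4, 2, −3)   [check: 2·113 − 3·74 = 4]
  35 = 8·4 + 3   → row F = row D − 8·row E = (3, −17, 26)   [check: −17·113 + 26·74 = 3]
  4 = 1·3 + 1   → row G = row E − 1·row F = (1, 19, −29)   [check: 19·113 − 29·74 = 1]
  3 = 3·1 + 0   → remainder 0, stop. gcd = 1 (last nonzero row G).
The gcd is 1, so 74 is invertible mod 113. The last nonzero row gives 19·113 − 29·74 = 1, so t = −29. So 74^(−1) ≡ −29 ≡ 84 (mod 113). Verify: 74 · 84 = 6216 ≡ 1 (mod 113). ✓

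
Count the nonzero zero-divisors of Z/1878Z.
Z/1878Z has 1253 nonzero zero-divisors

In Z/1878Z each nonzero element is either a unit (gcd with 1878 is 1) or a zero-divisor (gcd > 1). The number of units is φ(1878): factorise 1878 = 2 · 3 · 313, so φ(1878) = (2 − 1) · (3 − 1) · (313 − 1) = 1 · 2 · 312 = 624. The nonzero elements number 1878 − 1 = 1877. Hence the nonzero zero-divisors number 1877 − 624 = 1253.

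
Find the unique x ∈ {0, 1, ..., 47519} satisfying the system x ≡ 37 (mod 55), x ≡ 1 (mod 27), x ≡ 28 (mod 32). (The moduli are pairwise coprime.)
The moduli 55, 27, 32 are pairwise coprime, so by the CRT there is a unique solution mod 55·27·32 = 47520.
Solve by successive substitution. Start with x ≡ 37 (mod 55).
  Combine with x ≡ 1 (mod 27): write x = 37 + 55·t and require 37 + 55·t ≡ 1 (mod 27), i.e. 55·t ≡ 1 − 37 ≡ 18 (mod 27). Since 55^(−1) ≡ 1 (mod 27) (55 ≡ 1 (mod 27)), t ≡ 1·18 ≡ 18 (mod 27). So x ≡ 37 + 55·18 = 1027 (mod 1485).
  Combine with x ≡ 28 (mod 32): write x = 1027 + 1485·t and require 1027 + 1485·t ≡ 28 (mod 32), i.e. 1485·t ≡ 28 − 1027 ≡ 25 (mod 32). Since 1485^(−1) ≡ 5 (mod 32) (1485 ≡ 13 (mod 32)), t ≡ 5·25 ≡ 29 (mod 32). So x ≡ 1027 + 1485·29 = 44092 (mod 47520).
Unique solution in [0, 47520): x = 44092.

Final answer: x ≡ 44092 (mod 47520); the representative in [0, 47520) is 44092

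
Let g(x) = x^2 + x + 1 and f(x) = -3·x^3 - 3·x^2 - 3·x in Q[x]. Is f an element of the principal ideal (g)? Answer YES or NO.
YES

In Q[x] the ideal (g) consists of all multiples of g, so f ∈ (g) iff g | f, i.e. iff the remainder of f on division by g is 0. Divide f by g (g is monic, so eliminate the leading term of the running remainder at each step):
  leading term -3·x^3: subtract (-3·x)·g(x) = -3·x^3 - 3·x^2 - 3·x, leaving 0
The remainder is 0, so f(x) = g(x) · h(x) with h(x) = -3·x. Hence g | f, i.e. f ∈ (g).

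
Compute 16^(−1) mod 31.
16^(−1) ≡ 2 (mod 31)

Apply the extended Euclidean algorithm to (31, 16), tracking rows (r, s, t) with s·31 + t·16 = r. Each division r_prev = q·r_cur + r_new produces the new row as (previous row) − q·(current row):
  row A: (31, 1, 0)   [1·31 + 0·16 = 31]
  row B: (16, 0, 1)   [0·31 + 1·16 = 16]
  31 = 1·16 + 15   → row C = row A − 1·row B = (15, 1, −1)   [check: 1·31 − 1·16 = 15]
  16 = 1·15 + 1   → row D = row B − 1·row C = (1, −1, 2)   [check: −1·31 + 2·16 = 1]
  15 = 15·1 + 0   → remainder 0, stop. gcd = 1 (last nonzero row D).
The gcd is 1, so 16 is invertible mod 31. The last nonzero row gives −1·31 + 2·16 = 1, so t = 2. So 16^(−1) ≡ 2 (mod 31). Verify: 16 · 2 = 32 ≡ 1 (mod 31). ✓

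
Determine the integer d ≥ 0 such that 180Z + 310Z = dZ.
(180, 310) = (10); d = 10

In the PID Z, (a, b) is generated by gcd(a, b). Compute gcd(310, 180) with the extended Euclidean algorithm, tracking rows (r, s, t) with s·310 + t·180 = r:
  row A: (310, 1, 0)   [1·310 + 0·180 = 310]
  row B: (180, 0, 1)   [0·310 + 1·180 = 180]
  310 = 1·180 + 130   → row C = row A − 1·row B = (130, 1, −1)   [check: 1·310 − 1·180 = 130]
  180 = 1·130 + 50   → row D = row B − 1·row C = (50, −1, 2)   [check: −1·310 + 2·180 = 50]
  130 = 2·50 + 30   → row E = row C − 2·row D = (30, 3, −5)   [check: 3·310 − 5·180 = 30]
  50 = 1·30 + 20   → row F = row D − 1·row E = (20, −4, 7)   [check: −4·310 + 7·180 = 20]
  30 = 1·20 + 10   → row G = row E − 1·row F = (10, 7, −12)   [check: 7·310 − 12·180 = 10]
  20 = 2·10 + 0   → remainder 0, stop. gcd = 10 (last nonzero row G).
So gcd(180, 310) = 10, with Bézout identity 7·310 − 12·180 = 10. Containment (⊇): the Bézout identity exhibits 10 as an element of (180, 310), giving (10) ⊆ (180, 310). Containment (⊆): since 10 | 180 and 10 | 310 (180 = 10·18, 310 = 10·31), every Z-linear combination of 180 and 310 is divisible by 10, so (180, 310) ⊆ (10). Therefore (180, 310) = (10), d = 10.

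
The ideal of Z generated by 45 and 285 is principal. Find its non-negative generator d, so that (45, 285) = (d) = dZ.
(45, 285) = (15); d = 15

In the PID Z, (a, b) is generated by gcd(a, b). Compute gcd(285, 45) with the extended Euclidean algorithm, tracking rows (r, s, t) with s·285 + t·45 = r:
  row A: (285, 1, 0)   [1·285 + 0·45 = 285]
  row B: (45, 0, 1)   [0·285 + 1·45 = 45]
  285 = 6·45 + 15   → row C = row A − 6·row B = (15, 1, −6)   [check: 1·285 − 6·45 = 15]
  45 = 3·15 + 0   → remainder 0, stop. gcd = 15 (last nonzero row C).
So gcd(45, 285) = 15, with Bézout identity 1·285 − 6·45 = 15. Containment (⊇): the Bézout identity exhibits 15 as an element of (45, 285), giving (15) ⊆ (45, 285). Containment (⊆): since 15 | 45 and 15 | 285 (45 = 15·3, 285 = 15·19), every Z-linear combination of 45 and 285 is divisible by 15, so (45, 285) ⊆ (15). Therefore (45, 285) = (15), d = 15.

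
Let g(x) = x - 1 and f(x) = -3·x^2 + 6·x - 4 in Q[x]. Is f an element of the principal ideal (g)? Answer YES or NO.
NO

In Q[x] the ideal (g) consists of all multiples of g, so f ∈ (g) iff g | f, i.e. iff the remainder of f on division by g is 0. Divide f by g (g is monic, so eliminate the leading term of the running remainder at each step):
  leading term -3·x^2: subtract (-3·x)·g(x) = -3·x^2 + 3·x, leaving 3·x - 4
  leading term 3·x: subtract (3)·g(x) = 3·x - 3, leaving -1
The remainder r(x) = -1 ≠ 0 (and deg r < deg g), so g ∤ f, i.e. f ∉ (g).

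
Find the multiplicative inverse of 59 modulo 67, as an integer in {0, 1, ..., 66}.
59^(−1) ≡ 25 (mod 67)

Apply the extended Euclidean algorithm to (67, 59), tracking rows (r, s, t) with s·67 + t·59 = r. Each division r_prev = q·r_cur + r_new produces the new row as (previous row) − q·(current row):
  row A: (67, 1, 0)   [1·67 + 0·59 = 67]
  row B: (59, 0, 1)   [0·67 + 1·59 = 59]
  67 = 1·59 + 8   → row C = row A − 1·row B = (8, 1, −1)   [check: 1·67 − 1·59 = 8]
  59 = 7·8 + 3   → row D = row B − 7·row C = (3, −7, 8)   [check: −7·67 + 8·59 = 3]
  8 = 2·3 + 2   → row E = row C − 2·row D = (2, 15, −17)   [check: 15·67 − 17·59 = 2]
  3 = 1·2 + 1   → row F = row D − 1·row E = (1, −22, 25)   [check: −22·67 + 25·59 = 1]
  2 = 2·1 + 0   → remainder 0, stop. gcd = 1 (last nonzero row F).
The gcd is 1, so 59 is invertible mod 67. The last nonzero row gives −22·67 + 25·59 = 1, so t = 25. So 59^(−1) ≡ 25 (mod 67). Verify: 59 · 25 = 1475 ≡ 1 (mod 67). ✓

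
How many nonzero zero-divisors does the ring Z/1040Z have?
In Z/1040Z each nonzero element is either a unit (gcd with 1040 is 1) or a zero-divisor (gcd > 1). The number of units is φ(1040): factorise 1040 = 2^4 · 5 · 13, so φ(1040) = (2^4 − 2^3) · (5 − 1) · (13 − 1) = 8 · 4 · 12 = 384. The nonzero elements number 1040 − 1 = 1039. Hence the nonzero zero-divisors number 1039 − 384 = 655.

Final answer: Z/1040Z has 655 nonzero zero-divisors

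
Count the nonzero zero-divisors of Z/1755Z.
In Z/1755Z each nonzero element is either a unit (gcd with 1755 is 1) or a zero-divisor (gcd > 1). The number of units is φ(1755): factorise 1755 = 3^3 · 5 · 13, so φ(1755) = (3^3 − 3^2) · (5 − 1) · (13 − 1) = 18 · 4 · 12 = 864. The nonzero elements number 1755 − 1 = 1754. Hence the nonzero zero-divisors number 1754 − 864 = 890.

Final answer: Z/1755Z has 890 nonzero zero-divisors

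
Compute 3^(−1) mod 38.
Apply the extended Euclidean algorithm to (38, 3), tracking rows (r, s, t) with s·38 + t·3 = r. Each division r_prev = q·r_cur + r_new produces the new row as (previous row) − q·(current row):
  row A: (38, 1, 0)   [1·38 + 0·3 = 38]
  row B: (3, 0, 1)   [0·38 + 1·3 = 3]
  38 = 12·3 + 2   → row C = row A − 12·row B = (2, 1, −12)   [check: 1·38 − 12·3 = 2]
  3 = 1·2 + 1   → row D = row B − 1·row C = (1, −1, 13)   [check: −1·38 + 13·3 = 1]
  2 = 2·1 + 0   → remainder 0, stop. gcd = 1 (last nonzero row D).
The gcd is 1, so 3 is invertible mod 38. The last nonzero row gives −1·38 + 13·3 = 1, so t = 13. So 3^(−1) ≡ 13 (mod 38). Verify: 3 · 13 = 39 ≡ 1 (mod 38). ✓

Final answer: 3^(−1) ≡ 13 (mod 38)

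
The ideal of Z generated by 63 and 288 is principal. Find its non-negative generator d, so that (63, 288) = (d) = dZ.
(63, 288) = (9); d = 9

In the PID Z, (a, b) is generated by gcd(a, b). Compute gcd(288, 63) with the extended Euclidean algorithm, tracking rows (r, s, t) with s·288 + t·63 = r:
  row A: (288, 1, 0)   [1·288 + 0·63 = 288]
  row B: (63, 0, 1)   [0·288 + 1·63 = 63]
  288 = 4·63 + 36   → row C = row A − 4·row B = (36, 1, −4)   [check: 1·288 − 4·63 = 36]
  63 = 1·36 + 27   → row D = row B − 1·row C = (27, −1, 5)   [check: −1·288 + 5·63 = 27]
  36 = 1·27 + 9   → row E = row C − 1·row D = (9, 2, −9)   [check: 2·288 − 9·63 = 9]
  27 = 3·9 + 0   → remainder 0, stop. gcd = 9 (last nonzero row E).
So gcd(63, 288) = 9, with Bézout identity 2·288 − 9·63 = 9. Containment (⊇): the Bézout identity exhibits 9 as an element of (63, 288), giving (9) ⊆ (63, 288). Containment (⊆): since 9 | 63 and 9 | 288 (63 = 9·7, 288 = 9·32), every Z-linear combination of 63 and 288 is divisible by 9, so (63, 288) ⊆ (9). Therefore (63, 288) = (9), d = 9.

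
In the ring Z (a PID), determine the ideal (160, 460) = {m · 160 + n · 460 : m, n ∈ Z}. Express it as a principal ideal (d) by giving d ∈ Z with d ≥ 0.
In the PID Z, (a, b) is generated by gcd(a, b). Compute gcd(460, 160) with the extended Euclidean algorithm, tracking rows (r, s, t) with s·460 + t·160 = r:
  row A: (460, 1, 0)   [1·460 + 0·160 = 460]
  row B: (160, 0, 1)   [0·460 + 1·160 = 160]
  460 = 2·160 + 140   → row C = row A − 2·row B = (140, 1, −2)   [check: 1·460 − 2·160 = 140]
  160 = 1·140 + 20   → row D = row B − 1·row C = (20, −1, 3)   [check: −1·460 + 3·160 = 20]
  140 = 7·20 + 0   → remainder 0, stop. gcd = 20 (last nonzero row D).
So gcd(160, 460) = 20, with Bézout identity −1·460 + 3·160 = 20. Containment (⊇): the Bézout identity exhibits 20 as an element of (160, 460), giving (20) ⊆ (160, 460). Containment (⊆): since 20 | 160 and 20 | 460 (160 = 20·8, 460 = 20·23), every Z-linear combination of 160 and 460 is divisible by 20, so (160, 460) ⊆ (20). Therefore (160, 460) = (20), d = 20.

Final answer: (160, 460) = (20); d = 20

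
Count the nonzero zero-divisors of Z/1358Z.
Z/1358Z has 781 nonzero zero-divisors

In Z/1358Z each nonzero element is either a unit (gcd with 1358 is 1) or a zero-divisor (gcd > 1). The number of units is φ(1358): factorise 1358 = 2 · 7 · 97, so φ(1358) = (2 − 1) · (7 − 1) · (97 − 1) = 1 · 6 · 96 = 576. The nonzero elements number 1358 − 1 = 1357. Hence the nonzero zero-divisors number 1357 − 576 = 781.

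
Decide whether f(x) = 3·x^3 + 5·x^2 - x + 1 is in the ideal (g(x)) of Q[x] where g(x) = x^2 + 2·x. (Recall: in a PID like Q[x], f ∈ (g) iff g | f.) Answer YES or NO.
NO

In Q[x] the ideal (g) consists of all multiples of g, so f ∈ (g) iff g | f, i.e. iff the remainder of f on division by g is 0. Divide f by g (g is monic, so eliminate the leading term of the running remainder at each step):
  leading term 3·x^3: subtract (3·x)·g(x) = 3·x^3 + 6·x^2, leaving -x^2 - x + 1
  leading term -x^2: subtract (-1)·g(x) = -x^2 - 2·x, leaving x + 1
The remainder r(x) = x + 1 ≠ 0 (and deg r < deg g), so g ∤ f, i.e. f ∉ (g).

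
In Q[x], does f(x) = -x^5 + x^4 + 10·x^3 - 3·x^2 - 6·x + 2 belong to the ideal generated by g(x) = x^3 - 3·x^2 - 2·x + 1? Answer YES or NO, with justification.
YES

In Q[x] the ideal (g) consists of all multiples of g, so f ∈ (g) iff g | f, i.e. iff the remainder of f on division by g is 0. Divide f by g (g is monic, so eliminate the leading term of the running remainder at each step):
  leading term -x^5: subtract (-x^2)·g(x) = -x^5 + 3·x^4 + 2·x^3 - x^2, leaving -2·x^4 + 8·x^3 - 2·x^2 - 6·x + 2
  leading term -2·x^4: subtract (-2·x)·g(x) = -2·x^4 + 6·x^3 + 4·x^2 - 2·x, leaving 2·x^3 - 6·x^2 - 4·x + 2
  leading term 2·x^3: subtract (2)·g(x) = 2·x^3 - 6·x^2 - 4·x + 2, leaving 0
The remainder is 0, so f(x) = g(x) · h(x) with h(x) = -x^2 - 2·x + 2. Hence g | f, i.e. f ∈ (g).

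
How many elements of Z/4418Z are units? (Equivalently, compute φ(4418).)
Z/4418Z has φ(4418) = 2162 units

An element a ∈ Z/4418Z is a unit iff gcd(a, 4418) = 1, so the number of units is φ(4418). φ is multiplicative, with φ(p^e) = p^e − p^(e−1). Factorise 4418 = 2 · 47^2. Then
  φ(4418) = (2 − 1) · (47^2 − 47^1) = 1 · 2162 = 2162.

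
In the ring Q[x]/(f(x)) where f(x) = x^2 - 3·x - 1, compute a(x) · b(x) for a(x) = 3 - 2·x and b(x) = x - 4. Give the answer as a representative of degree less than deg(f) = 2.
a · b ≡ 5·x - 14 (mod f(x))

First multiply in Q[x] without reducing: a · b = -2·x^2 + 11·x - 12. Now divide by f(x) = x^2 - 3·x - 1, eliminating the leading term at each step:
  leading term -2·x^2: subtract (-2)·f(x) = -2·x^2 + 6·x + 2, leaving 5·x - 14
The degree is now < 2, so this is the remainder. Hence a · b ≡ 5·x - 14 in Q[x]/(f).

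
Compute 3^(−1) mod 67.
Apply the extended Euclidean algorithm to (67, 3), tracking rows (r, s, t) with s·67 + t·3 = r. Each division r_prev = q·r_cur + r_new produces the new row as (previous row) − q·(current row):
  row A: (67, 1, 0)   [1·67 + 0·3 = 67]
  row B: (3, 0, 1)   [0·67 + 1·3 = 3]
  67 = 22·3 + 1   → row C = row A − 22·row B = (1, 1, −22)   [check: 1·67 − 22·3 = 1]
  3 = 3·1 + 0   → remainder 0, stop. gcd = 1 (last nonzero row C).
The gcd is 1, so 3 is invertible mod 67. The last nonzero row gives 1·67 − 22·3 = 1, so t = −22. So 3^(−1) ≡ −22 ≡ 45 (mod 67). Verify: 3 · 45 = 135 ≡ 1 (mod 67). ✓

Final answer: 3^(−1) ≡ 45 (mod 67)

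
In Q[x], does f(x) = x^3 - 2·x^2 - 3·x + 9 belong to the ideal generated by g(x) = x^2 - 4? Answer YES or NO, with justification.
In Q[x] the ideal (g) consists of all multiples of g, so f ∈ (g) iff g | f, i.e. iff the remainder of f on division by g is 0. Divide f by g (g is monic, so eliminate the leading term of the running remainder at each step):
  leading term x^3: subtract (x)·g(x) = x^3 - 4·x, leaving -2·x^2 + x + 9
  leading term -2·x^2: subtract (-2)·g(x) = 8 - 2·x^2, leaving x + 1
The remainder r(x) = x + 1 ≠ 0 (and deg r < deg g), so g ∤ f, i.e. f ∉ (g).

Final answer: NO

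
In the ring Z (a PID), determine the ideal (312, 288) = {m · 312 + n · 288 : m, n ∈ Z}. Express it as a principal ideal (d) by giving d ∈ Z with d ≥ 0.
In the PID Z, (a, b) is generated by gcd(a, b). Compute gcd(312, 288) with the extended Euclidean algorithm, tracking rows (r, s, t) with s·312 + t·288 = r:
  row A: (312, 1, 0)   [1·312 + 0·288 = 312]
  row B: (288, 0, 1)   [0·312 + 1·288 = 288]
  312 = 1·288 + 24   → row C = row A − 1·row B = (24, 1, −1)   [check: 1·312 − 1·288 = 24]
  288 = 12·24 + 0   → remainder 0, stop. gcd = 24 (last nonzero row C).
So gcd(312, 288) = 24, with Bézout identity 1·312 − 1·288 = 24. Containment (⊇): the Bézout identity exhibits 24 as an element of (312, 288), giving (24) ⊆ (312, 288). Containment (⊆): since 24 | 312 and 24 | 288 (312 = 24·13, 288 = 24·12), every Z-linear combination of 312 and 288 is divisible by 24, so (312, 288) ⊆ (24). Therefore (312, 288) = (24), d = 24.

Final answer: (312, 288) = (24); d = 24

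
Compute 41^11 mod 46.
Use repeated squaring. Binary(11) = 1011. Walk through the bits of the exponent 11 left-to-right: at each bit after the leading one, square the running value, then multiply by 41 if the bit is 1 (always reducing mod 46):
  bit 1 = 1 (leading): start with 41.
  bit 2 = 0: square 41^2 = 1681 ≡ 25 (mod 46).
  bit 3 = 1: square 25^2 = 625 ≡ 27; bit is 1, so multiply 27·41 = 1107 ≡ 3 (mod 46).
  bit 4 = 1: square 3^2 = 9; bit is 1, so multiply 9·41 = 369 ≡ 1 (mod 46).
Final value: 41^11 ≡ 1 (mod 46).

Final answer: 1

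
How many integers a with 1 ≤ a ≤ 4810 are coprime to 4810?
The number of a ∈ {1, ..., 4810} with gcd(a, 4810) = 1 is by definition Euler's totient φ(4810). φ is multiplicative, with φ(p^e) = p^e − p^(e−1). Factorise 4810 = 2 · 5 · 13 · 37. Then
  φ(4810) = (2 − 1) · (5 − 1) · (13 − 1) · (37 − 1) = 1 · 4 · 12 · 36 = 1728.
So there are 1728 such integers.

Final answer: 1728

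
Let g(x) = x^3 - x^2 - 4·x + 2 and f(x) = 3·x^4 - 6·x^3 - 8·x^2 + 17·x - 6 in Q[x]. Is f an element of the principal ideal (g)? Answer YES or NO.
In Q[x] the ideal (g) consists of all multiples of g, so f ∈ (g) iff g | f, i.e. iff the remainder of f on division by g is 0. Divide f by g (g is monic, so eliminate the leading term of the running remainder at each step):
  leading term 3·x^4: subtract (3·x)·g(x) = 3·x^4 - 3·x^3 - 12·x^2 + 6·x, leaving -3·x^3 + 4·x^2 + 11·x - 6
  leading term -3·x^3: subtract (-3)·g(x) = -3·x^3 + 3·x^2 + 12·x - 6, leaving x^2 - x
The remainder r(x) = x^2 - x ≠ 0 (and deg r < deg g), so g ∤ f, i.e. f ∉ (g).

Final answer: NO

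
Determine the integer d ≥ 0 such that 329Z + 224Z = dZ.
(329, 224) = (7); d = 7

In the PID Z, (a, b) is generated by gcd(a, b). Compute gcd(329, 224) with the extended Euclidean algorithm, tracking rows (r, s, t) with s·329 + t·224 = r:
  row A: (329, 1, 0)   [1·329 + 0·224 = 329]
  row B: (224, 0, 1)   [0·329 + 1·224 = 224]
  329 = 1·224 + 105   → row C = row A − 1·row B = (105, 1, −1)   [check: 1·329 − 1·224 = 105]
  224 = 2·105 + 14   → row D = row B − 2·row C = (14, −2, 3)   [check: −2·329 + 3·224 = 14]
  105 = 7·14 + 7   → row E = row C − 7·row D = (7, 15, −22)   [check: 15·329 − 22·224 = 7]
  14 = 2·7 + 0   → remainder 0, stop. gcd = 7 (last nonzero row E).
So gcd(329, 224) = 7, with Bézout identity 15·329 − 22·224 = 7. Containment (⊇): the Bézout identity exhibits 7 as an element of (329, 224), giving (7) ⊆ (329, 224). Containment (⊆): since 7 | 329 and 7 | 224 (329 = 7·47, 224 = 7·32), every Z-linear combination of 329 and 224 is divisible by 7, so (329, 224) ⊆ (7). Therefore (329, 224) = (7), d = 7.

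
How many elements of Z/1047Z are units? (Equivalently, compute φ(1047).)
Z/1047Z has φ(1047) = 696 units

An element a ∈ Z/1047Z is a unit iff gcd(a, 1047) = 1, so the number of units is φ(1047). φ is multiplicative, with φ(p^e) = p^e − p^(e−1). Factorise 1047 = 3 · 349. Then
  φ(1047) = (3 − 1) · (349 − 1) = 2 · 348 = 696.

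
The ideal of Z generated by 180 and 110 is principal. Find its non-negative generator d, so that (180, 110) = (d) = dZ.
In the PID Z, (a, b) is generated by gcd(a, b). Compute gcd(180, 110) with the extended Euclidean algorithm, tracking rows (r, s, t) with s·180 + t·110 = r:
  row A: (180, 1, 0)   [1·180 + 0·110 = 180]
  row B: (110, 0, 1)   [0·180 + 1·110 = 110]
  180 = 1·110 + 70   → row C = row A − 1·row B = (70, 1, −1)   [check: 1·180 − 1·110 = 70]
  110 = 1·70 + 40   → row D = row B − 1·row C = (40, −1, 2)   [check: −1·180 + 2·110 = 40]
  70 = 1·40 + 30   → row E = row C − 1·row D = (30, 2, −3)   [check: 2·180 − 3·110 = 30]
  40 = 1·30 + 10   → row F = row D − 1·row E = (10, −3, 5)   [check: −3·180 + 5·110 = 10]
  30 = 3·10 + 0   → remainder 0, stop. gcd = 10 (last nonzero row F).
So gcd(180, 110) = 10, with Bézout identity −3·180 + 5·110 = 10. Containment (⊇): the Bézout identity exhibits 10 as an element of (180, 110), giving (10) ⊆ (180, 110). Containment (⊆): since 10 | 180 and 10 | 110 (180 = 10·18, 110 = 10·11), every Z-linear combination of 180 and 110 is divisible by 10, so (180, 110) ⊆ (10). Therefore (180, 110) = (10), d = 10.

Final answer: (180, 110) = (10); d = 10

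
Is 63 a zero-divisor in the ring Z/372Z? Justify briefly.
gcd(63, 372) = 3 > 1, so 63 is not a unit in Z/372Z. In Z/nZ every nonzero non-unit is a zero-divisor: explicitly, take b = 372/gcd = 124 ≠ 0 (mod 372); then 63·124 = 7812 = 21·372, i.e. 63·124 ≡ 0 (mod 372). So 63 is a zero-divisor.

Final answer: YES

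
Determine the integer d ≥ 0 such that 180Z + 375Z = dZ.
(180, 375) = (15); d = 15

In the PID Z, (a, b) is generated by gcd(a, b). Compute gcd(375, 180) with the extended Euclidean algorithm, tracking rows (r, s, t) with s·375 + t·180 = r:
  row A: (375, 1, 0)   [1·375 + 0·180 = 375]
  row B: (180, 0, 1)   [0·375 + 1·180 = 180]
  375 = 2·180 + 15   → row C = row A − 2·row B = (15, 1, −2)   [check: 1·375 − 2·180 = 15]
  180 = 12·15 + 0   → remainder 0, stop. gcd = 15 (last nonzero row C).
So gcd(180, 375) = 15, with Bézout identity 1·375 − 2·180 = 15. Containment (⊇): the Bézout identity exhibits 15 as an element of (180, 375), giving (15) ⊆ (180, 375). Containment (⊆): since 15 | 180 and 15 | 375 (180 = 15·12, 375 = 15·25), every Z-linear combination of 180 and 375 is divisible by 15, so (180, 375) ⊆ (15). Therefore (180, 375) = (15), d = 15.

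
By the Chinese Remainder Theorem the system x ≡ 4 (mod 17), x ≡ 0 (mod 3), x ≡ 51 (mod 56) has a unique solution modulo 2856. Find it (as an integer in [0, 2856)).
The moduli 17, 3, 56 are pairwise coprime, so by the CRT there is a unique solution mod 17·3·56 = 2856.
Solve by successive substitution. Start with x ≡ 4 (mod 17).
  Combine with x ≡ 0 (mod 3): write x = 4 + 17·t and require 4 + 17·t ≡ 0 (mod 3), i.e. 17·t ≡ 0 − 4 ≡ 2 (mod 3). Since 17^(−1) ≡ 2 (mod 3) (17 ≡ 2 (mod 3)), t ≡ 2·2 ≡ 1 (mod 3). So x ≡ 4 + 17·1 = 21 (mod 51).
  Combine with x ≡ 51 (mod 56): write x = 21 + 51·t and require 21 + 51·t ≡ 51 (mod 56), i.e. 51·t ≡ 51 − 21 ≡ 30 (mod 56). Since 51^(−1) ≡ 11 (mod 56), t ≡ 11·30 ≡ 50 (mod 56). So x ≡ 21 + 51·50 = 2571 (mod 2856).
Unique solution in [0, 2856): x = 2571.

Final answer: x ≡ 2571 (mod 2856); the representative in [0, 2856) is 2571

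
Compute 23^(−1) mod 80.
Apply the extended Euclidean algorithm to (80, 23), tracking rows (r, s, t) with s·80 + t·23 = r. Each division r_prev = q·r_cur + r_new produces the new row as (previous row) − q·(current row):
  row A: (80, 1, 0)   [1·80 + 0·23 = 80]
  row B: (23, 0, 1)   [0·80 + 1·23 = 23]
  80 = 3·23 + 11   → row C = row A − 3·row B = (11, 1, −3)   [check: 1·80 − 3·23 = 11]
  23 = 2·11 + 1   → row D = row B − 2·row C = (1, −2, 7)   [check: −2·80 + 7·23 = 1]
  11 = 11·1 + 0   → remainder 0, stop. gcd = 1 (last nonzero row D).
The gcd is 1, so 23 is invertible mod 80. The last nonzero row gives −2·80 + 7·23 = 1, so t = 7. So 23^(−1) ≡ 7 (mod 80). Verify: 23 · 7 = 161 ≡ 1 (mod 80). ✓

Final answer: 23^(−1) ≡ 7 (mod 80)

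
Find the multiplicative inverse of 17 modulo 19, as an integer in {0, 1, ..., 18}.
17^(−1) ≡ 9 (mod 19)

Apply the extended Euclidean algorithm to (19, 17), tracking rows (r, s, t) with s·19 + t·17 = r. Each division r_prev = q·r_cur + r_new produces the new row as (previous row) − q·(current row):
  row A: (19, 1, 0)   [1·19 + 0·17 = 19]
  row B: (17, 0, 1)   [0·19 + 1·17 = 17]
  19 = 1·17 + 2   → row C = row A − 1·row B = (2, 1, −1)   [check: 1·19 − 1·17 = 2]
  17 = 8·2 + 1   → row D = row B − 8·row C = (1, −8, 9)   [check: −8·19 + 9·17 = 1]
  2 = 2·1 + 0   → remainder 0, stop. gcd = 1 (last nonzero row D).
The gcd is 1, so 17 is invertible mod 19. The last nonzero row gives −8·19 + 9·17 = 1, so t = 9. So 17^(−1) ≡ 9 (mod 19). Verify: 17 · 9 = 153 ≡ 1 (mod 19). ✓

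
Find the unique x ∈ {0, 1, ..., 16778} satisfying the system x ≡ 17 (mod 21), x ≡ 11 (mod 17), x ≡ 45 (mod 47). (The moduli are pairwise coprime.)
x ≡ 11231 (mod 16779); the representative in [0, 16779) is 11231

The moduli 21, 17, 47 are pairwise coprime, so by the CRT there is a unique solution mod 21·17·47 = 16779.
Solve by successive substitution. Start with x ≡ 17 (mod 21).
  Combine with x ≡ 11 (mod 17): write x = 17 + 21·t and require 17 + 21·t ≡ 11 (mod 17), i.e. 21·t ≡ 11 − 17 ≡ 11 (mod 17). Since 21^(−1) ≡ 13 (mod 17) (21 ≡ 4 (mod 17)), t ≡ 13·11 ≡ 7 (mod 17). So x ≡ 17 + 21·7 = 164 (mod 357).
  Combine with x ≡ 45 (mod 47): write x = 164 + 357·t and require 164 + 357·t ≡ 45 (mod 47), i.e. 357·t ≡ 45 − 164 ≡ 22 (mod 47). Since 357^(−1) ≡ 42 (mod 47) (357 ≡ 28 (mod 47)), t ≡ 42·22 ≡ 31 (mod 47). So x ≡ 164 + 357·31 = 11231 (mod 16779).
Unique solution in [0, 16779): x = 11231.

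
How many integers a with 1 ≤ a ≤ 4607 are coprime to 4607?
The number of a ∈ {1, ..., 4607} with gcd(a, 4607) = 1 is by definition Euler's totient φ(4607). φ is multiplicative, with φ(p^e) = p^e − p^(e−1). Factorise 4607 = 17 · 271. Then
  φ(4607) = (17 − 1) · (271 − 1) = 16 · 270 = 4320.
So there are 4320 such integers.

Final answer: 4320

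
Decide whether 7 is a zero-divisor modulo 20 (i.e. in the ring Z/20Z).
gcd(7, 20) = 1, so 7 is a unit in Z/20Z (it has a multiplicative inverse). A unit cannot be a zero-divisor: if 7·b ≡ 0 then multiplying both sides by 7^(−1) gives b ≡ 0. So 7 is not a zero-divisor.

Final answer: NO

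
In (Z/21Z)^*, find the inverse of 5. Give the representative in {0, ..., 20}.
Apply the extended Euclidean algorithm to (21, 5), tracking rows (r, s, t) with s·21 + t·5 = r. Each division r_prev = q·r_cur + r_new produces the new row as (previous row) − q·(current row):
  row A: (21, 1, 0)   [1·21 + 0·5 = 21]
  row B: (5, 0, 1)   [0·21 + 1·5 = 5]
  21 = 4·5 + 1   → row C = row A − 4·row B = (1, 1, −4)   [check: 1·21 − 4·5 = 1]
  5 = 5·1 + 0   → remainder 0, stop. gcd = 1 (last nonzero row C).
The gcd is 1, so 5 is invertible mod 21. The last nonzero row gives 1·21 − 4·5 = 1, so t = −4. So 5^(−1) ≡ −4 ≡ 17 (mod 21). Verify: 5 · 17 = 85 ≡ 1 (mod 21). ✓

Final answer: 5^(−1) ≡ 17 (mod 21)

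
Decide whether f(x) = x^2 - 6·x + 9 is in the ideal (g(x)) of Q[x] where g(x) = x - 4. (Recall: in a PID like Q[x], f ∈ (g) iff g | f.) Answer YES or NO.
NO

In Q[x] the ideal (g) consists of all multiples of g, so f ∈ (g) iff g | f, i.e. iff the remainder of f on division by g is 0. Divide f by g (g is monic, so eliminate the leading term of the running remainder at each step):
  leading term x^2: subtract (x)·g(x) = x^2 - 4·x, leaving 9 - 2·x
  leading term -2·x: subtract (-2)·g(x) = 8 - 2·x, leaving 1
The remainder r(x) = 1 ≠ 0 (and deg r < deg g), so g ∤ f, i.e. f ∉ (g).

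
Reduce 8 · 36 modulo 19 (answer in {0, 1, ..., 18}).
3

Reduce the factors first: 36 ≡ 17 (mod 19), so 8 · 36 ≡ 8 · 17 (mod 19). 8 · 17 = 136. Dividing by 19: 136 = 7·19 + 3. So (8 · 36) mod 19 = 3.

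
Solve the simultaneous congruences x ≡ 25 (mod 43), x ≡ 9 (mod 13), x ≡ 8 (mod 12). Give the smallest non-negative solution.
The moduli 43, 13, 12 are pairwise coprime, so by the CRT there is a unique solution mod 43·13·12 = 6708.
Solve by successive substitution. Start with x ≡ 25 (mod 43).
  Combine with x ≡ 9 (mod 13): write x = 25 + 43·t and require 25 + 43·t ≡ 9 (mod 13), i.e. 43·t ≡ 9 − 25 ≡ 10 (mod 13). Since 43^(−1) ≡ 10 (mod 13) (43 ≡ 4 (mod 13)), t ≡ 10·10 ≡ 9 (mod 13). So x ≡ 25 + 43·9 = 412 (mod 559).
  Combine with x ≡ 8 (mod 12): write x = 412 + 559·t and require 412 + 559·t ≡ 8 (mod 12), i.e. 559·t ≡ 8 − 412 ≡ 4 (mod 12). Since 559^(−1) ≡ 7 (mod 12) (559 ≡ 7 (mod 12)), t ≡ 7·4 ≡ 4 (mod 12). So x ≡ 412 + 559·4 = 2648 (mod 6708).
Unique solution in [0, 6708): x = 2648.

Final answer: x ≡ 2648 (mod 6708); the representative in [0, 6708) is 2648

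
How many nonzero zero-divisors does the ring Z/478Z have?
Z/478Z has 239 nonzero zero-divisors

In Z/478Z each nonzero element is either a unit (gcd with 478 is 1) or a zero-divisor (gcd > 1). The number of units is φ(478): factorise 478 = 2 · 239, so φ(478) = (2 − 1) · (239 − 1) = 1 · 238 = 238. The nonzero elements number 478 − 1 = 477. Hence the nonzero zero-divisors number 477 − 238 = 239.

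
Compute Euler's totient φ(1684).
φ(1684) = 840

φ is multiplicative, with φ(p^e) = p^e − p^(e−1). Factorise 1684 = 2^2 · 421. Then
  φ(1684) = (2^2 − 2^1) · (421 − 1) = 2 · 420 = 840.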